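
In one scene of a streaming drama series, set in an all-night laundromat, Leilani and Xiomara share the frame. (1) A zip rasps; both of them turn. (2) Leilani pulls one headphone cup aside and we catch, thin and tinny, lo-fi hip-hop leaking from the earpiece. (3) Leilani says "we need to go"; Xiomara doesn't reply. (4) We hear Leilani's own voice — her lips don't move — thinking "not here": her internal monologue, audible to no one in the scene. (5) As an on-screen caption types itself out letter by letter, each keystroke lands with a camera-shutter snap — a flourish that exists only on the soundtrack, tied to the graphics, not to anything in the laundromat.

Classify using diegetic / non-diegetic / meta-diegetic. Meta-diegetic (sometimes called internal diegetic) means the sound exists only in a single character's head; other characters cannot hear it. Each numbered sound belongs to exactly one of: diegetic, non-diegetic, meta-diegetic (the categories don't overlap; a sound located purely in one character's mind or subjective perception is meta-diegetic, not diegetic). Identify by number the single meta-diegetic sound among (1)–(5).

4

(1) is diegetic: the sound comes from a zip physically present in the location.
(2) is diegetic: it's leaking from a physical pair of headphones in the scene.
Sound (3): spoken by a character present in the story world, so diegetic.
(4) is meta-diegetic: it's Leilani's unspoken thought, heard only by the audience via her subjectivity.
(5) sound married to a title/caption — outside the diegesis by definition → non-diegetic.
Only (4) is meta-diegetic.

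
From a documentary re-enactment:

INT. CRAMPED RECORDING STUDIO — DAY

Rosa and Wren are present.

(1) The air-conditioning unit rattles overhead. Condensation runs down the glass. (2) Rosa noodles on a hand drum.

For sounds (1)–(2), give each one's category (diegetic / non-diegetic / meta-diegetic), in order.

diegetic, diegetic

(1) ambient/room sound belonging to the story's physical space → diegetic.
Sound (2): the instrument and the performer are both in the scene, so diegetic.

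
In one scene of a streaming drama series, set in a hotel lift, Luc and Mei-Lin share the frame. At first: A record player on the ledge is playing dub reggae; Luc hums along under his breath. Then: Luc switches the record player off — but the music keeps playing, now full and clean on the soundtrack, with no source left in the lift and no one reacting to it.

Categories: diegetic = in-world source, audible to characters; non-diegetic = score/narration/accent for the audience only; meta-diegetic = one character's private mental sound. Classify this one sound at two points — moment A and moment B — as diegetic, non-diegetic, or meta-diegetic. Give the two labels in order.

diegetic, non-diegetic

Moment A: a record player is a real in-scene source and Luc reacts to it → diegetic.
Moment B: there is no longer any in-world source and no one can hear it — it has become underscore → non-diegetic.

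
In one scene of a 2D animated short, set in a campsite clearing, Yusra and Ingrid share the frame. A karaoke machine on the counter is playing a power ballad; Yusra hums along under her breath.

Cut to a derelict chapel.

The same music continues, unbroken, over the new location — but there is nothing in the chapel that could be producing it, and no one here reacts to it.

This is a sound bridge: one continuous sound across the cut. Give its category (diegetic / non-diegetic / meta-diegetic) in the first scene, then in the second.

Scene one: a karaoke machine is an on-screen source and Yusra reacts to it → diegetic.
Scene two: there is no source in the chapel and no one hears it — it's now underscore → non-diegetic.

diegetic, non-diegetic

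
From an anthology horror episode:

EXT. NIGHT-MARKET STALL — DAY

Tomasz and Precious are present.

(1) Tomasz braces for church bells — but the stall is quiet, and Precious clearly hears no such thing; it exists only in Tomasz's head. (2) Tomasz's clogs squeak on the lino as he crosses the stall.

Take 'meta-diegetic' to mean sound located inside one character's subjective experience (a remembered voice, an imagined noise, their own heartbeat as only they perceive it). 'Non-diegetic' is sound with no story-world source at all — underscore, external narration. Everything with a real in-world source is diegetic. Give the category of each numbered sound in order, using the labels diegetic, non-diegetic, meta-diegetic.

(1) is meta-diegetic: subjective to Tomasz: the stall is silent and Precious hears nothing.
Sound (2): a character's body making contact with the set — an in-world sound, so diegetic.

meta-diegetic, diegetic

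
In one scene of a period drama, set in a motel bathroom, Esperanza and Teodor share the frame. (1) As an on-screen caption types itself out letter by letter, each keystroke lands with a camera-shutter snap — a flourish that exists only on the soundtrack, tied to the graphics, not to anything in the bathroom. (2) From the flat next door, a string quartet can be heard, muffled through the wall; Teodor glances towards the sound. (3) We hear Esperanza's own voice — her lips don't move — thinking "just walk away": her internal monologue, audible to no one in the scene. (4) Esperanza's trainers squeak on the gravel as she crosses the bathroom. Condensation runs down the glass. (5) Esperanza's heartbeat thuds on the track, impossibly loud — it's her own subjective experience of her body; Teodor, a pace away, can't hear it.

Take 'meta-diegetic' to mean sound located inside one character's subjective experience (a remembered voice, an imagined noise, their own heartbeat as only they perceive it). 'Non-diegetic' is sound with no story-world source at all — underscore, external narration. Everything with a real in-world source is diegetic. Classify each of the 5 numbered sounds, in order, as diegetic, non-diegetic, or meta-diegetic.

(1) is non-diegetic: it accompanies on-screen graphics, not anything inside the story world.
Sound (2): the music has an off-screen but real-world source and a character hears it, so diegetic.
(3) Esperanza's thought-voice: a private mental sound no other character can hear → meta-diegetic.
(4) is diegetic: a character's body making contact with the set — an in-world sound.
(5) point-of-audition from inside Esperanza's body; not a sound in the room → meta-diegetic.

non-diegetic, diegetic, meta-diegetic, diegetic, meta-diegetic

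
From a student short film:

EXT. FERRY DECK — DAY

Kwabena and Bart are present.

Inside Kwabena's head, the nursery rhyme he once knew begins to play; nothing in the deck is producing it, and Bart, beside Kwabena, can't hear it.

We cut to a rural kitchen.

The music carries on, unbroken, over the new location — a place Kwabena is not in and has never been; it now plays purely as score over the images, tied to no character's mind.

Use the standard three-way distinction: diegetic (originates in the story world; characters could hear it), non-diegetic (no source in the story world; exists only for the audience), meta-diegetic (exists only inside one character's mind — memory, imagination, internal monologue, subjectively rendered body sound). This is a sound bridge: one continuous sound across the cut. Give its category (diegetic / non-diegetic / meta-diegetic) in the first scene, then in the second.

meta-diegetic, non-diegetic

Scene one: the music exists only inside Kwabena's mind; Bart can't hear it → meta-diegetic.
Scene two: it's detached from Kwabena entirely and plays over unrelated images with no in-world source — conventional underscore → non-diegetic.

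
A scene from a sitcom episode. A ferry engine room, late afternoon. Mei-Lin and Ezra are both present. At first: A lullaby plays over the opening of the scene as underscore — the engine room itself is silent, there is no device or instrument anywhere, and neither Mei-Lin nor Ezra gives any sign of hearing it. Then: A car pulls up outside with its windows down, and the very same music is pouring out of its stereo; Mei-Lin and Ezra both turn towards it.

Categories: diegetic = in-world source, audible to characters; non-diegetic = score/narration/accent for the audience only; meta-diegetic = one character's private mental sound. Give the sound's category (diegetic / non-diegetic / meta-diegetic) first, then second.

non-diegetic, diegetic

First: no in-world source exists and no character can hear it — underscore → non-diegetic.
Second: the car stereo is now a real source in the story world and the characters hear it → diegetic.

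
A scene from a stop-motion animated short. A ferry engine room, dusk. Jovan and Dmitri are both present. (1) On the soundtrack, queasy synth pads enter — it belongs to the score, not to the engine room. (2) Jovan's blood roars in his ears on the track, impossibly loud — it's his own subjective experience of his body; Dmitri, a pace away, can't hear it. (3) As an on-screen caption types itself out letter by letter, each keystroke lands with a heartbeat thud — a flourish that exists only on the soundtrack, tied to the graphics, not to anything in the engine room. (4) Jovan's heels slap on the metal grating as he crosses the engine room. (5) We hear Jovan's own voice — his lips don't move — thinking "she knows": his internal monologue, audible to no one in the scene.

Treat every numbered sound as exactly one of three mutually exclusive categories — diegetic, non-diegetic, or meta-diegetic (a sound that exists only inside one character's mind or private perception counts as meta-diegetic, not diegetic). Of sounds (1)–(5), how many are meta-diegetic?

2

(1) score with no on-screen or off-screen source; it exists for the audience alone → non-diegetic.
Sound (2): a subjective body sound — Jovan's private perception, inaudible to Dmitri, so meta-diegetic.
(3) is non-diegetic: it accompanies on-screen graphics, not anything inside the story world.
(4) Jovan's footsteps are produced in the story world → diegetic.
Sound (5): internal monologue — inside Jovan's mind, not spoken into the scene, so meta-diegetic.
Meta-diegetic: (2), (5) — that's 2.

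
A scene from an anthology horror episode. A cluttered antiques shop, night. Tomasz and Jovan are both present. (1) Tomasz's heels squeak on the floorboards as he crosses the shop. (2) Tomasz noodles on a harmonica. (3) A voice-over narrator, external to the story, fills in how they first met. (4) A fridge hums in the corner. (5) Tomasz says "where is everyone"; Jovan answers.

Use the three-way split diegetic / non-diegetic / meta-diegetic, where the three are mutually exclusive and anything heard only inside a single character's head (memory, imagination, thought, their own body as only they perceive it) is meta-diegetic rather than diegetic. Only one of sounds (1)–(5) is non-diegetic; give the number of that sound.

3

Sound (1): it's the physical sound of Tomasz moving in the space, so diegetic.
Sound (2): Tomasz is producing the music live, in the story world, so diegetic.
(3) external voice-over — not a character, not heard by anyone in the scene → non-diegetic.
(4) it's the actual ambient sound of the location → diegetic.
(5) on-screen dialogue — Tomasz speaks and Jovan is there to hear → diegetic.
Only (3) is non-diegetic.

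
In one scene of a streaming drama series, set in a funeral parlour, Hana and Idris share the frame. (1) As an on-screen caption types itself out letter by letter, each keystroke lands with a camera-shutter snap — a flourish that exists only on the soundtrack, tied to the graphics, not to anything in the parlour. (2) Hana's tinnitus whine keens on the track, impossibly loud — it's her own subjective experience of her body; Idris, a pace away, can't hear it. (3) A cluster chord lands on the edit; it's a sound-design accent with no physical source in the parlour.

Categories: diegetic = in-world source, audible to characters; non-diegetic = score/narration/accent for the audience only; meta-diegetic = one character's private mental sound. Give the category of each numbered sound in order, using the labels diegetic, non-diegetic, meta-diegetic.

non-diegetic, meta-diegetic, non-diegetic

Sound (1): sound married to a title/caption — outside the diegesis by definition, so non-diegetic.
(2) is meta-diegetic: it's Hana's internal bodily sensation rendered as sound; only Hana 'hears' it.
(3) nothing in the scene produces it; it's an accent added for the audience → non-diegetic.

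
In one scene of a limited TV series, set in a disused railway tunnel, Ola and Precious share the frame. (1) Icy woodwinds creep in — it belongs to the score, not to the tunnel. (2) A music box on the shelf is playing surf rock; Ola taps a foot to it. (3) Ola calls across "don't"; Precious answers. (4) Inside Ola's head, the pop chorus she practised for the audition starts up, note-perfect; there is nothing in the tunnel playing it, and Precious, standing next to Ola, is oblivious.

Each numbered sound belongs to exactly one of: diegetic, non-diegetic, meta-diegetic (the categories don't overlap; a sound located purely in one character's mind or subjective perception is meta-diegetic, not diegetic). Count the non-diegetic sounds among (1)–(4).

(1) is non-diegetic: it has no source in the story world and no character can hear it — it's underscore.
(2) is diegetic: a music box is a physical source in the scene and Ola reacts to it.
(3) on-screen dialogue — Ola speaks and Precious is there to hear → diegetic.
(4) is meta-diegetic: remembered music, private to Ola — Precious is oblivious because it isn't in the room.
Non-diegetic: (1) — that's 1.

1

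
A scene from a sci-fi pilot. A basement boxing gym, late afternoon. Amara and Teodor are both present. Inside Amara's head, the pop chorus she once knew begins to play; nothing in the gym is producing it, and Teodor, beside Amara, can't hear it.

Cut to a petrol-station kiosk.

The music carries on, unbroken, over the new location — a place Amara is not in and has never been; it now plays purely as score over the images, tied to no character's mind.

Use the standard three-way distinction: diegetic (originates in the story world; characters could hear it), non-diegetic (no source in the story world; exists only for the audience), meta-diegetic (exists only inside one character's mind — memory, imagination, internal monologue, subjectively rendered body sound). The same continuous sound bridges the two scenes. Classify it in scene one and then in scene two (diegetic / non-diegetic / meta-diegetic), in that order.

meta-diegetic, non-diegetic

Scene one: the music exists only inside Amara's mind; Teodor can't hear it → meta-diegetic.
Scene two: it's detached from Amara entirely and plays over unrelated images with no in-world source — conventional underscore → non-diegetic.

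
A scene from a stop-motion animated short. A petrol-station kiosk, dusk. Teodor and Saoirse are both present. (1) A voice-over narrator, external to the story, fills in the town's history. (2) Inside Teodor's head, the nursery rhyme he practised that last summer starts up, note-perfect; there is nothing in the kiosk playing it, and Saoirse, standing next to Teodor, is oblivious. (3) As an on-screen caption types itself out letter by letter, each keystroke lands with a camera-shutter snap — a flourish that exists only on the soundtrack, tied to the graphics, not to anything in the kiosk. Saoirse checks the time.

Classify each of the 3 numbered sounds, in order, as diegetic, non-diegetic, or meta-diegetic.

non-diegetic, meta-diegetic, non-diegetic

Sound (1): commentary laid over the scene from outside the fiction, so non-diegetic.
(2) the music is a memory playing inside Teodor's mind alone; no real-world source, Saoirse can't hear it → meta-diegetic.
Sound (3): sound married to a title/caption — outside the diegesis by definition, so non-diegetic.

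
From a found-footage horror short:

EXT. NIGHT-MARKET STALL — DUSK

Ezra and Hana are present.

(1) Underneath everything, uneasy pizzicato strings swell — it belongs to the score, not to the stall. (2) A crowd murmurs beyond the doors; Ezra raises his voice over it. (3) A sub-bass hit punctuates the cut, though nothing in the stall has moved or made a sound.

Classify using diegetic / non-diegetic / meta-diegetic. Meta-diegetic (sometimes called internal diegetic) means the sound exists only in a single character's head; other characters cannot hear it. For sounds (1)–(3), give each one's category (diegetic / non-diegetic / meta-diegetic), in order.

(1) nothing in the stall produces it and the characters don't hear it — pure soundtrack → non-diegetic.
(2) is diegetic: ambient/room sound belonging to the story's physical space.
Sound (3): it's a sound-design accent with no in-world source; no one in the scene can hear it, so non-diegetic.

non-diegetic, diegetic, non-diegetic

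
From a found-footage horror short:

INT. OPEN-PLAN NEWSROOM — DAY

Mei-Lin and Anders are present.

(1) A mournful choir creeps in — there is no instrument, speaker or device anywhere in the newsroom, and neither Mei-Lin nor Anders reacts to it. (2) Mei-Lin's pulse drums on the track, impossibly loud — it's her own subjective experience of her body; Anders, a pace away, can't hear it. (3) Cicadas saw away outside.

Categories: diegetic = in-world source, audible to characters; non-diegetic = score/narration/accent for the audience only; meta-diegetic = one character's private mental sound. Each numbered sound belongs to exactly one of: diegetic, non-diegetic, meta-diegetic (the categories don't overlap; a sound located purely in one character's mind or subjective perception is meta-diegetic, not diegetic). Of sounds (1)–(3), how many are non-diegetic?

(1) is non-diegetic: it has no source in the story world and no character can hear it — it's underscore.
Sound (2): a subjective body sound — Mei-Lin's private perception, inaudible to Anders, so meta-diegetic.
(3) is diegetic: ambient/room sound belonging to the story's physical space.
Non-diegetic: (1) — that's 1.

1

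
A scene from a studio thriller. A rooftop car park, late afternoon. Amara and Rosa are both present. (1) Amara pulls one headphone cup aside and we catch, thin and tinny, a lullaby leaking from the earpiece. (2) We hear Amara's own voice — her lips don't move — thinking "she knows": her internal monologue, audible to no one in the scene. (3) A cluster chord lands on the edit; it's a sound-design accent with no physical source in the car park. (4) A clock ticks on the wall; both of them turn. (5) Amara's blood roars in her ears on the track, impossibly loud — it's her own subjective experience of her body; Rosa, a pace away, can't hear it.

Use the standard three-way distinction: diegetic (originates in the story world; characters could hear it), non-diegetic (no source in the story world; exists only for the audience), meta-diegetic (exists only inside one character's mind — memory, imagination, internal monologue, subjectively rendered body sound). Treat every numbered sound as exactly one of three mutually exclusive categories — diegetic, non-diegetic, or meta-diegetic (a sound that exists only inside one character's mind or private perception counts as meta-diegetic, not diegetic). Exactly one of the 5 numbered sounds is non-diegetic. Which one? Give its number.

Sound (1): the headphones are an on-screen source, so diegetic.
(2) is meta-diegetic: it's Amara's unspoken thought, heard only by the audience via her subjectivity.
(3) is non-diegetic: it's a sound-design accent with no in-world source; no one in the scene can hear it.
Sound (4): an in-world source (a clock); characters could hear it, so diegetic.
(5) is meta-diegetic: it's Amara's internal bodily sensation rendered as sound; only Amara 'hears' it.
Only (3) is non-diegetic.

3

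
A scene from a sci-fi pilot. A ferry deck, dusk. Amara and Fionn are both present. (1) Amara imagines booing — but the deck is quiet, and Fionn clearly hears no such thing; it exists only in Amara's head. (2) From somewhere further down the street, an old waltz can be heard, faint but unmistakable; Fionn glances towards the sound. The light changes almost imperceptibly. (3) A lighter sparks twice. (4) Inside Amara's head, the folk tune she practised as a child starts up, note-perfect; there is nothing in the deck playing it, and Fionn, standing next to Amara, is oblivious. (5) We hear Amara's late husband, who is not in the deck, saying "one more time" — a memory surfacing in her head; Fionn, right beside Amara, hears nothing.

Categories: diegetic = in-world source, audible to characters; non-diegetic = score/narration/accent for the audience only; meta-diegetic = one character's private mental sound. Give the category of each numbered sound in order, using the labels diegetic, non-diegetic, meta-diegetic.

meta-diegetic, diegetic, diegetic, meta-diegetic, meta-diegetic

(1) is meta-diegetic: subjective to Amara: the deck is silent and Fionn hears nothing.
(2) is diegetic: the music has an off-screen but real-world source and a character hears it.
Sound (3): an in-world source (a lighter); characters could hear it, so diegetic.
(4) is meta-diegetic: remembered music, private to Amara — Fionn is oblivious because it isn't in the room.
(5) is meta-diegetic: a remembered line, private to Amara — not present in the room, not audible to Fionn.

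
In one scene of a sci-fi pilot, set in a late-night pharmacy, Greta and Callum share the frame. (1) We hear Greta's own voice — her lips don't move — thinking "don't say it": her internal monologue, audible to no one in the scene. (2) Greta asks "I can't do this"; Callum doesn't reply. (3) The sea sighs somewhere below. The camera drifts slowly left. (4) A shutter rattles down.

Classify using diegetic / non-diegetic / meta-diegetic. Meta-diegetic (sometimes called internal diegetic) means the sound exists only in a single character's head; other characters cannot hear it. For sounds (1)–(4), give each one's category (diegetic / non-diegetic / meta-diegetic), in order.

(1) it's Greta's unspoken thought, heard only by the audience via her subjectivity → meta-diegetic.
Sound (2): spoken by a character present in the story world, so diegetic.
Sound (3): ambient/room sound belonging to the story's physical space, so diegetic.
Sound (4): a shutter is a real object/event in the scene's world, so diegetic.

meta-diegetic, diegetic, diegetic, diegetic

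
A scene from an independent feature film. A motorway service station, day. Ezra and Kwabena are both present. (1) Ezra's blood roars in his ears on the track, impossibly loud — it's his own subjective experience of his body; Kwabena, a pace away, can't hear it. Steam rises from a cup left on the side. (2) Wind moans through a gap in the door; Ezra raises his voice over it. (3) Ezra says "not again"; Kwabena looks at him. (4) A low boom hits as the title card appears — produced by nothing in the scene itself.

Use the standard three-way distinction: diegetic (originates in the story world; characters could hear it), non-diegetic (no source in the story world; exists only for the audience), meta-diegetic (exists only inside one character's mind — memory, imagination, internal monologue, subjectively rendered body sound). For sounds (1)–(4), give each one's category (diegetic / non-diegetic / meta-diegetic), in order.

meta-diegetic, diegetic, diegetic, non-diegetic

(1) is meta-diegetic: it's Ezra's internal bodily sensation rendered as sound; only Ezra 'hears' it.
(2) is diegetic: it's the actual ambient sound of the location.
Sound (3): on-screen dialogue — Ezra speaks and Kwabena is there to hear, so diegetic.
(4) is non-diegetic: nothing in the scene produces it; it's an accent added for the audience.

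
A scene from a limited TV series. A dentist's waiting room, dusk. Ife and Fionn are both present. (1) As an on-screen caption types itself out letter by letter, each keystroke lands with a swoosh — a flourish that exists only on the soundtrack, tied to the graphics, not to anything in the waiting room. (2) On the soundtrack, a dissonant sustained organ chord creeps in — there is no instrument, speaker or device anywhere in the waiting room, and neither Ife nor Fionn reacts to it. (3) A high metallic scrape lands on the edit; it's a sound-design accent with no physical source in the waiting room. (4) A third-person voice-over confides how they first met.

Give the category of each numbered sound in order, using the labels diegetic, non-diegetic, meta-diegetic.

non-diegetic, non-diegetic, non-diegetic, non-diegetic

(1) is non-diegetic: the caption isn't part of the story world, so neither is the sound tied to it.
(2) score with no on-screen or off-screen source; it exists for the audience alone → non-diegetic.
Sound (3): an editorial stinger — it belongs to the cut, not the story world, so non-diegetic.
Sound (4): commentary laid over the scene from outside the fiction, so non-diegetic.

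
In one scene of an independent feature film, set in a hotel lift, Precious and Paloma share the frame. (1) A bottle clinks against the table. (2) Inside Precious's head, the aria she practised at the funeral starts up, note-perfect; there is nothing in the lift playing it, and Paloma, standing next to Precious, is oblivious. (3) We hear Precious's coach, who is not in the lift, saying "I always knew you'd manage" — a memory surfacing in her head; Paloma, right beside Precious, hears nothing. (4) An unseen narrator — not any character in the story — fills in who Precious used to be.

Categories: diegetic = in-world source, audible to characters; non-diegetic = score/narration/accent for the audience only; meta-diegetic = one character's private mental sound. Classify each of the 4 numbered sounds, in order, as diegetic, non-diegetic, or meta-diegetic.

(1) an in-world source (a bottle); characters could hear it → diegetic.
(2) the music is a memory playing inside Precious's mind alone; no real-world source, Paloma can't hear it → meta-diegetic.
Sound (3): a remembered line, private to Precious — not present in the room, not audible to Paloma, so meta-diegetic.
(4) the narrator exists outside the story world, addressing only the audience → non-diegetic.

diegetic, meta-diegetic, meta-diegetic, non-diegetic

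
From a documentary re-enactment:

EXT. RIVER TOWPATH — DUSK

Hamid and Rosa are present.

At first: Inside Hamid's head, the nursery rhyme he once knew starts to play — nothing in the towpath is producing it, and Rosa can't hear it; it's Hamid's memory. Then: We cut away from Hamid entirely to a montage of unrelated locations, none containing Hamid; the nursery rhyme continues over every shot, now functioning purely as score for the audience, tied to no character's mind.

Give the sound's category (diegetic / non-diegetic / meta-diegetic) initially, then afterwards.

Initially: the music lives inside Hamid's mind alone; Rosa can't hear it → meta-diegetic.
Afterwards: once it plays over shots Hamid isn't in, detached from any character's subjectivity, it's conventional underscore → non-diegetic.

meta-diegetic, non-diegetic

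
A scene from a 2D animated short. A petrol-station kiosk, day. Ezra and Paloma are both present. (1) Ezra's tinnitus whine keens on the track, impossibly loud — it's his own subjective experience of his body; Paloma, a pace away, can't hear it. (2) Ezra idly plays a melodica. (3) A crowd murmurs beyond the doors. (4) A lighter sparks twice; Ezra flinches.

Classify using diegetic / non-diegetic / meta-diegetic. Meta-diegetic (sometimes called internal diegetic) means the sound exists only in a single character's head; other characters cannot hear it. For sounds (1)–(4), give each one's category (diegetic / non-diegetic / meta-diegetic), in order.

(1) point-of-audition from inside Ezra's body; not a sound in the room → meta-diegetic.
Sound (2): a character is playing a melodica on screen, so diegetic.
(3) is diegetic: ambient/room sound belonging to the story's physical space.
(4) is diegetic: an in-world source (a lighter); characters could hear it.

meta-diegetic, diegetic, diegetic, diegetic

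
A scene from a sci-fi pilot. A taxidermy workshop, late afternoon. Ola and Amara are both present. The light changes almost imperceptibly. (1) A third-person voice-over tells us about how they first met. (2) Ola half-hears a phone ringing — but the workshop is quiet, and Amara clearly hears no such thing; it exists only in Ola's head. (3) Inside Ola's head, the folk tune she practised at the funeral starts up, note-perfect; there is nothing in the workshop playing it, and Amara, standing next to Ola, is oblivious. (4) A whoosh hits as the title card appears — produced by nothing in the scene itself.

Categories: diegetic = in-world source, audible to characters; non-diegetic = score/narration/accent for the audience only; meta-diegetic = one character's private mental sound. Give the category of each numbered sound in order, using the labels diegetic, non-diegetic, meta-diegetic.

non-diegetic, meta-diegetic, meta-diegetic, non-diegetic

(1) is non-diegetic: external voice-over — not a character, not heard by anyone in the scene.
(2) the sound is imagined by Ola; nothing in the story world is producing it and Amara can't hear it → meta-diegetic.
(3) the music is a memory playing inside Ola's mind alone; no real-world source, Amara can't hear it → meta-diegetic.
(4) it's a sound-design accent with no in-world source; no one in the scene can hear it → non-diegetic.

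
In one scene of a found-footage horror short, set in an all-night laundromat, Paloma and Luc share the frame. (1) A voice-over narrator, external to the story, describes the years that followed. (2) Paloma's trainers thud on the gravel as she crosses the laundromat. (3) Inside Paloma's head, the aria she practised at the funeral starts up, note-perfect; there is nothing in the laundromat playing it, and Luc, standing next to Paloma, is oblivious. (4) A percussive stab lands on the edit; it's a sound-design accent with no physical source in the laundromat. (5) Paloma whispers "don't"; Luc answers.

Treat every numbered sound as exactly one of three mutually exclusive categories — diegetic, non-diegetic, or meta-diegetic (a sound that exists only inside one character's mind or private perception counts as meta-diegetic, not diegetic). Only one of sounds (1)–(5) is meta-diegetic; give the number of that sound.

3

(1) is non-diegetic: the narrator exists outside the story world, addressing only the audience.
(2) is diegetic: a character's body making contact with the set — an in-world sound.
Sound (3): remembered music, private to Paloma — Luc is oblivious because it isn't in the room, so meta-diegetic.
(4) is non-diegetic: an editorial stinger — it belongs to the cut, not the story world.
Sound (5): Paloma is a character speaking aloud in the scene, so diegetic.
Only (3) is meta-diegetic.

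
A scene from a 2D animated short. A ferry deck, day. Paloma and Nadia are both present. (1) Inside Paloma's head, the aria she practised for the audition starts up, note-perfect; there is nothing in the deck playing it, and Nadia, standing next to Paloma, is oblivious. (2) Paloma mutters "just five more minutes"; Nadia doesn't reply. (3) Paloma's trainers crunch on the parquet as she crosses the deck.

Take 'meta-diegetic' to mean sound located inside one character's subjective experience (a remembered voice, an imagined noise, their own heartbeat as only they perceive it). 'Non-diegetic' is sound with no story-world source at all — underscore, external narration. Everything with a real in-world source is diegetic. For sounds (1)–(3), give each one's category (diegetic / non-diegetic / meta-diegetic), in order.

meta-diegetic, diegetic, diegetic

Sound (1): it lives in Paloma's subjectivity, not in the deck, so meta-diegetic.
(2) spoken by a character present in the story world → diegetic.
Sound (3): Paloma's footsteps are produced in the story world, so diegetic.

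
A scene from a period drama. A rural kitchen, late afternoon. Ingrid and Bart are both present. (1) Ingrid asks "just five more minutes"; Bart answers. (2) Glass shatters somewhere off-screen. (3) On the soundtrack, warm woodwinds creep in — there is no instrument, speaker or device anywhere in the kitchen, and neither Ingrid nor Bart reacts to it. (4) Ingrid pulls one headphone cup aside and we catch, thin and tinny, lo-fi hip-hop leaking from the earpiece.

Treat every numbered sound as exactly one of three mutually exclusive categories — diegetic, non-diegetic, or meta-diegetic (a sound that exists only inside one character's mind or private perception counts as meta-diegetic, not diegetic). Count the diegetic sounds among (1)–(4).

(1) is diegetic: spoken by a character present in the story world.
Sound (2): the sound comes from glass physically present in the location, so diegetic.
(3) is non-diegetic: it has no source in the story world and no character can hear it — it's underscore.
Sound (4): the headphones are an on-screen source, so diegetic.
Diegetic: (1), (2), (4) — that's 3.

3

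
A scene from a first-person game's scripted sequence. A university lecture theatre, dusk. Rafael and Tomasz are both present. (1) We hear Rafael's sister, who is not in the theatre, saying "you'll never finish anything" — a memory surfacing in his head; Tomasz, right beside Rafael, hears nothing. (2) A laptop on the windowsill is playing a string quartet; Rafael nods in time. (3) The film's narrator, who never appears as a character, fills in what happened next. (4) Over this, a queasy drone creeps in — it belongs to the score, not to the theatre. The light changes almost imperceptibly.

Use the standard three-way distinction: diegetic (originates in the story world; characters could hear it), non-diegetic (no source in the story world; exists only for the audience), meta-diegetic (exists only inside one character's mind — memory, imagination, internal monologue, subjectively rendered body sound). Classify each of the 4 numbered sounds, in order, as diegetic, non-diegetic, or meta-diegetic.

Sound (1): a remembered line, private to Rafael — not present in the room, not audible to Tomasz, so meta-diegetic.
(2) a laptop is a physical source in the scene and Rafael reacts to it → diegetic.
(3) external voice-over — not a character, not heard by anyone in the scene → non-diegetic.
(4) it has no source in the story world and no character can hear it — it's underscore → non-diegetic.

meta-diegetic, diegetic, non-diegetic, non-diegetic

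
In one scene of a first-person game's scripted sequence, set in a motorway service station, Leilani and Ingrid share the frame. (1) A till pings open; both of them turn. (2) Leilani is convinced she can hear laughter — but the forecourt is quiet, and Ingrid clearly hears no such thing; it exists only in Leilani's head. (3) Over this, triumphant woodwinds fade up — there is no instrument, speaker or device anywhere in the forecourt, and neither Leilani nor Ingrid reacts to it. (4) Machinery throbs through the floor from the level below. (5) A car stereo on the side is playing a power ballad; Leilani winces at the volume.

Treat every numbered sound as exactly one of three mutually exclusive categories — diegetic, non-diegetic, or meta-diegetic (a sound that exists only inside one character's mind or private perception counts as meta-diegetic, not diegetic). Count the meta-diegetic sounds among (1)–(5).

1

(1) an in-world source (a till); characters could hear it → diegetic.
(2) is meta-diegetic: subjective to Leilani: the forecourt is silent and Ingrid hears nothing.
Sound (3): nothing in the forecourt produces it and the characters don't hear it — pure soundtrack, so non-diegetic.
(4) machinery is part of the location's real environment → diegetic.
(5) is diegetic: source music from a car stereo, which exists in the story world.
So 1 of the 5 is meta-diegetic: (2).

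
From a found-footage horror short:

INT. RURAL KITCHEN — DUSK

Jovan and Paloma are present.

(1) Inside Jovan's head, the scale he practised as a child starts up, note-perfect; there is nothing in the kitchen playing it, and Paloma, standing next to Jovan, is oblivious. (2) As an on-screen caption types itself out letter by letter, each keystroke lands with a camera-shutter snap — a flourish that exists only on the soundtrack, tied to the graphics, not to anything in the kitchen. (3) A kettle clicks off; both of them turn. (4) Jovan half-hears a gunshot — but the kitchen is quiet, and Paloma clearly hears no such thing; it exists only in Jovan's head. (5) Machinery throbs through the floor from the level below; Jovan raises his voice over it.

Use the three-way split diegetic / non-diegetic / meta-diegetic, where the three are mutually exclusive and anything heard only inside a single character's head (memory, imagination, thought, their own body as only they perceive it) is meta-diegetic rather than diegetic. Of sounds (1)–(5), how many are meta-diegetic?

2

(1) is meta-diegetic: it lives in Jovan's subjectivity, not in the kitchen.
(2) is non-diegetic: the caption isn't part of the story world, so neither is the sound tied to it.
(3) is diegetic: a kettle is a real object/event in the scene's world.
Sound (4): the sound is imagined by Jovan; nothing in the story world is producing it and Paloma can't hear it, so meta-diegetic.
(5) ambient/room sound belonging to the story's physical space → diegetic.
Meta-diegetic: (1), (4) — that's 2.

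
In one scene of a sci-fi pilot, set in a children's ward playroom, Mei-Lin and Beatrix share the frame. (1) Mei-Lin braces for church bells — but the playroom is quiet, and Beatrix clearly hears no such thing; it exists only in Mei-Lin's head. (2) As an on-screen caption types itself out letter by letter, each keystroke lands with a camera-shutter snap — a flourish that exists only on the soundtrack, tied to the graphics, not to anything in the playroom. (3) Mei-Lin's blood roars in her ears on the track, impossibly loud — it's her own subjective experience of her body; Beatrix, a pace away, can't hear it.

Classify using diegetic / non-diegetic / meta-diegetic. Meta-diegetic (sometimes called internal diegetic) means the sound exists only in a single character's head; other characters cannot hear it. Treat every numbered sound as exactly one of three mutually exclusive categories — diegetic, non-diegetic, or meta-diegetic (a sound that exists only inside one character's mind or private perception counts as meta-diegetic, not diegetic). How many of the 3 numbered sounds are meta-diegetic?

2

Sound (1): subjective to Mei-Lin: the playroom is silent and Beatrix hears nothing, so meta-diegetic.
(2) the caption isn't part of the story world, so neither is the sound tied to it → non-diegetic.
(3) is meta-diegetic: point-of-audition from inside Mei-Lin's body; not a sound in the room.
So 2 of the 3 are meta-diegetic: (1), (3).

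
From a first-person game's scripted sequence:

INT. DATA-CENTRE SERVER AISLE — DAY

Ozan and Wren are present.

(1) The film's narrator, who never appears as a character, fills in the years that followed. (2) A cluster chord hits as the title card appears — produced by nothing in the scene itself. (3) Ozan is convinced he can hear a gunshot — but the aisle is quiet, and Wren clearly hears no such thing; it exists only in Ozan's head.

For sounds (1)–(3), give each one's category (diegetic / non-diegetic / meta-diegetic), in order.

(1) is non-diegetic: the narrator exists outside the story world, addressing only the audience.
(2) is non-diegetic: an editorial stinger — it belongs to the cut, not the story world.
(3) is meta-diegetic: Ozan alone 'hears' it — an imagined sound, not present in the space.

non-diegetic, non-diegetic, meta-diegetic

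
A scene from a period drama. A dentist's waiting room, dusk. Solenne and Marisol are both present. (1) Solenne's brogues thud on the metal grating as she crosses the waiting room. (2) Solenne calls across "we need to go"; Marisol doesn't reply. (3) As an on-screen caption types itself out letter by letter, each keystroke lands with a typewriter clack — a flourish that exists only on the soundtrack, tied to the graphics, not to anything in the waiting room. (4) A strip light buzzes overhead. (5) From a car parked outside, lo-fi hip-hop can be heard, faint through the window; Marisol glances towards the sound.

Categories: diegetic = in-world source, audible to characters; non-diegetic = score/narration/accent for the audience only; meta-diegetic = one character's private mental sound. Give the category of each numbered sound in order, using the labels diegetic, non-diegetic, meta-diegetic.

diegetic, diegetic, non-diegetic, diegetic, diegetic

(1) is diegetic: Solenne's footsteps are produced in the story world.
(2) Solenne is a character speaking aloud in the scene → diegetic.
(3) it accompanies on-screen graphics, not anything inside the story world → non-diegetic.
(4) is diegetic: a strip light is part of the location's real environment.
(5) is diegetic: it's coming from a car parked outside — a location within the story world — and Marisol reacts.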